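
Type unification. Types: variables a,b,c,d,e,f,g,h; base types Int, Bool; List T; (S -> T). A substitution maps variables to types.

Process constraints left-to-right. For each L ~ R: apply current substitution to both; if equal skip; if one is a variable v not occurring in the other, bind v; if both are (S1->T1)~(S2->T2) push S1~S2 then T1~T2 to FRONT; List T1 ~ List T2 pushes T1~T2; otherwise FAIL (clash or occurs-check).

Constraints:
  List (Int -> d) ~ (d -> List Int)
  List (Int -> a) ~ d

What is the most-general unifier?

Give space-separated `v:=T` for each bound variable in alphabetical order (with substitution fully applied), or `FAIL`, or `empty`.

Answer: FAIL

Derivation:
step 1: unify List (Int -> d) ~ (d -> List Int)  [subst: {-} | 1 pending]
  clash: List (Int -> d) vs (d -> List Int)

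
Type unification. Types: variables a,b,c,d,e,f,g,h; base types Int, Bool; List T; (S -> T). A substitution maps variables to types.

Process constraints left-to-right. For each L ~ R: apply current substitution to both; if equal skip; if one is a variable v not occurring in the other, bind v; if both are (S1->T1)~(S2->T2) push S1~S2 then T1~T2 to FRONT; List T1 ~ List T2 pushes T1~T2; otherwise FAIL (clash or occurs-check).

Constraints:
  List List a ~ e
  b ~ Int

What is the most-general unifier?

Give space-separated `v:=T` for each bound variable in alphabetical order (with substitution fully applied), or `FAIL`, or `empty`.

Answer: b:=Int e:=List List a

Derivation:
step 1: unify List List a ~ e  [subst: {-} | 1 pending]
  bind e := List List a
step 2: unify b ~ Int  [subst: {e:=List List a} | 0 pending]
  bind b := Int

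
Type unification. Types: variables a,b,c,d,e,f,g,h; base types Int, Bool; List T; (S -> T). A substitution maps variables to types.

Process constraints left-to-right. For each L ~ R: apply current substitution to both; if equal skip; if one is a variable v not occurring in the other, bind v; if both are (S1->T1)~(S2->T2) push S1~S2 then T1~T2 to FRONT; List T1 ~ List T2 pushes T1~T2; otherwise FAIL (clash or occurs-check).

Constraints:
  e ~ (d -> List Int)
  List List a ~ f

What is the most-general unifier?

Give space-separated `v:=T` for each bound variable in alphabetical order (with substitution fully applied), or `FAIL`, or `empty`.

Answer: e:=(d -> List Int) f:=List List a

Derivation:
step 1: unify e ~ (d -> List Int)  [subst: {-} | 1 pending]
  bind e := (d -> List Int)
step 2: unify List List a ~ f  [subst: {e:=(d -> List Int)} | 0 pending]
  bind f := List List a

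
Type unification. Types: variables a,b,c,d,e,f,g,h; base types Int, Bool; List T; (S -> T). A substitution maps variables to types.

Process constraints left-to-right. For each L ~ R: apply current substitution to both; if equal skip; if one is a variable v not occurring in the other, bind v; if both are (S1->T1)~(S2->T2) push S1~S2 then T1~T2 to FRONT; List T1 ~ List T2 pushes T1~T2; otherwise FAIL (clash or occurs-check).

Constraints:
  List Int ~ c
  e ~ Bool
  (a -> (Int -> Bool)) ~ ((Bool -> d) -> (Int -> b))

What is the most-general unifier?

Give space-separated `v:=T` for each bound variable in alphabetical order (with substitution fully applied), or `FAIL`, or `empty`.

Answer: a:=(Bool -> d) b:=Bool c:=List Int e:=Bool

Derivation:
step 1: unify List Int ~ c  [subst: {-} | 2 pending]
  bind c := List Int
step 2: unify e ~ Bool  [subst: {c:=List Int} | 1 pending]
  bind e := Bool
step 3: unify (a -> (Int -> Bool)) ~ ((Bool -> d) -> (Int -> b))  [subst: {c:=List Int, e:=Bool} | 0 pending]
  -> decompose arrow: push a~(Bool -> d), (Int -> Bool)~(Int -> b)
step 4: unify a ~ (Bool -> d)  [subst: {c:=List Int, e:=Bool} | 1 pending]
  bind a := (Bool -> d)
step 5: unify (Int -> Bool) ~ (Int -> b)  [subst: {c:=List Int, e:=Bool, a:=(Bool -> d)} | 0 pending]
  -> decompose arrow: push Int~Int, Bool~b
step 6: unify Int ~ Int  [subst: {c:=List Int, e:=Bool, a:=(Bool -> d)} | 1 pending]
  -> identical, skip
step 7: unify Bool ~ b  [subst: {c:=List Int, e:=Bool, a:=(Bool -> d)} | 0 pending]
  bind b := Bool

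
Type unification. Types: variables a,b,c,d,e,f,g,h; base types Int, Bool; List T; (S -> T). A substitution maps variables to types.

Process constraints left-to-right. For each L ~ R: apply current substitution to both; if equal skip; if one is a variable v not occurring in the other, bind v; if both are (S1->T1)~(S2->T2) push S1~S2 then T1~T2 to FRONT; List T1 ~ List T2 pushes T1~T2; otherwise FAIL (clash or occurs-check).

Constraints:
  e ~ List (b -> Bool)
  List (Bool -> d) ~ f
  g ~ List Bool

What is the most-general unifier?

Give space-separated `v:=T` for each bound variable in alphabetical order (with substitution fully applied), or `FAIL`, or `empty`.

step 1: unify e ~ List (b -> Bool)  [subst: {-} | 2 pending]
  bind e := List (b -> Bool)
step 2: unify List (Bool -> d) ~ f  [subst: {e:=List (b -> Bool)} | 1 pending]
  bind f := List (Bool -> d)
step 3: unify g ~ List Bool  [subst: {e:=List (b -> Bool), f:=List (Bool -> d)} | 0 pending]
  bind g := List Bool

Answer: e:=List (b -> Bool) f:=List (Bool -> d) g:=List Bool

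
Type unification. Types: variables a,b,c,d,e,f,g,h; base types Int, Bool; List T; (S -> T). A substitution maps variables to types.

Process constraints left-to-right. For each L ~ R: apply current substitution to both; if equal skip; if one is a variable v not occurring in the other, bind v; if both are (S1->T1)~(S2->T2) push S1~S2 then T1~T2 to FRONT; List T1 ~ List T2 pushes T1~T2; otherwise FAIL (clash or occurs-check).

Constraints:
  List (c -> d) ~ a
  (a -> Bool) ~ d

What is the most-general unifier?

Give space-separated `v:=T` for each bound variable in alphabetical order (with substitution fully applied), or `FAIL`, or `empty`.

step 1: unify List (c -> d) ~ a  [subst: {-} | 1 pending]
  bind a := List (c -> d)
step 2: unify (List (c -> d) -> Bool) ~ d  [subst: {a:=List (c -> d)} | 0 pending]
  occurs-check fail

Answer: FAIL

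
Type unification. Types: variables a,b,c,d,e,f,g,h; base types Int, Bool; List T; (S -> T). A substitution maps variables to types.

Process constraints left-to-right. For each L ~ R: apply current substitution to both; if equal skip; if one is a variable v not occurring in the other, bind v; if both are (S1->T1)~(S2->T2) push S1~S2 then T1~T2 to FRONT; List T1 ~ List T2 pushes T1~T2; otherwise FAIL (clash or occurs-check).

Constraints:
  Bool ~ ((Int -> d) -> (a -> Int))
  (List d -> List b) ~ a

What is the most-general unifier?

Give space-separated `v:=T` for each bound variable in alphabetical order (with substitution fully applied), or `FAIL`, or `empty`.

step 1: unify Bool ~ ((Int -> d) -> (a -> Int))  [subst: {-} | 1 pending]
  clash: Bool vs ((Int -> d) -> (a -> Int))

Answer: FAIL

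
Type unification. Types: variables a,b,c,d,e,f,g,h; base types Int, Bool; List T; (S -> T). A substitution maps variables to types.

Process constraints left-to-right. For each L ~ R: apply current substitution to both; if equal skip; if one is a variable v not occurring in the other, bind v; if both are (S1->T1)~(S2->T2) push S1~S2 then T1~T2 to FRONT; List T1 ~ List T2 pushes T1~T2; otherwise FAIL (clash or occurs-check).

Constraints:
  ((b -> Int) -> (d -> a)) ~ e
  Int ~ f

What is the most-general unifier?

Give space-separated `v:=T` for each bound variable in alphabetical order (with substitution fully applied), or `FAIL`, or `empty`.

Answer: e:=((b -> Int) -> (d -> a)) f:=Int

Derivation:
step 1: unify ((b -> Int) -> (d -> a)) ~ e  [subst: {-} | 1 pending]
  bind e := ((b -> Int) -> (d -> a))
step 2: unify Int ~ f  [subst: {e:=((b -> Int) -> (d -> a))} | 0 pending]
  bind f := Int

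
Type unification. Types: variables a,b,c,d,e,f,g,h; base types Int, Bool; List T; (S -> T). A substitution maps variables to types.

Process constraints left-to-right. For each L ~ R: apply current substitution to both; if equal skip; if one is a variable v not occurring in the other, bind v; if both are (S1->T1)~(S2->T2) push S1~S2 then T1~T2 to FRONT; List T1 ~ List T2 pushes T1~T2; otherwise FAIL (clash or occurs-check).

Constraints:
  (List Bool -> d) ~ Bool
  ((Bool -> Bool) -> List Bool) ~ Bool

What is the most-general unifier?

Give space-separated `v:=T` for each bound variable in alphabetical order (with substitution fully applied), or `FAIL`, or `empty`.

step 1: unify (List Bool -> d) ~ Bool  [subst: {-} | 1 pending]
  clash: (List Bool -> d) vs Bool

Answer: FAIL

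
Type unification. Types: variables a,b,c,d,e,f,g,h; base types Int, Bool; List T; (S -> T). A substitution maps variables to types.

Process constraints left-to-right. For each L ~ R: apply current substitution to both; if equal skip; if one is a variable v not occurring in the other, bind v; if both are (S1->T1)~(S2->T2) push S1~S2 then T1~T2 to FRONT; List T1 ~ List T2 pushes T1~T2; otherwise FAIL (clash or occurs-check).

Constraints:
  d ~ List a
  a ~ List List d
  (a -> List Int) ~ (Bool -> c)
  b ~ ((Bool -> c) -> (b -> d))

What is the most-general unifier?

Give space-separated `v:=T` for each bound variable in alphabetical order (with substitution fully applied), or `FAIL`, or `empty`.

step 1: unify d ~ List a  [subst: {-} | 3 pending]
  bind d := List a
step 2: unify a ~ List List List a  [subst: {d:=List a} | 2 pending]
  occurs-check fail: a in List List List a

Answer: FAIL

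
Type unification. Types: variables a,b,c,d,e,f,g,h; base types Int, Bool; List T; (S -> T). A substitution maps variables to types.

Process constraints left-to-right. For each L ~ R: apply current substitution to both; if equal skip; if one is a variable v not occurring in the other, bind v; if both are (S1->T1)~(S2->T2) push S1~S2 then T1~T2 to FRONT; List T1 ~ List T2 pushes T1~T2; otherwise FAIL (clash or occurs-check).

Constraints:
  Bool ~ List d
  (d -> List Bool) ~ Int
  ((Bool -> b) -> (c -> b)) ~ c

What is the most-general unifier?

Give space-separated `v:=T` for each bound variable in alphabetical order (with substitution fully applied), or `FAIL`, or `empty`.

step 1: unify Bool ~ List d  [subst: {-} | 2 pending]
  clash: Bool vs List d

Answer: FAIL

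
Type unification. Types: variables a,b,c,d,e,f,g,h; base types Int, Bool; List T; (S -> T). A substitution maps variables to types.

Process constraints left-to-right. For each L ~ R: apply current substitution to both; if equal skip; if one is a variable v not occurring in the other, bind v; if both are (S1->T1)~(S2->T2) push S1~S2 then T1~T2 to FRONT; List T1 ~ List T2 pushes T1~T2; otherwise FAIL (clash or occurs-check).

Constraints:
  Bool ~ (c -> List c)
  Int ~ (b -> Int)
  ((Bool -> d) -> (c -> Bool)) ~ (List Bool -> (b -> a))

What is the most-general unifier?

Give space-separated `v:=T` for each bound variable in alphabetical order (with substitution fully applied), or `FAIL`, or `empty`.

Answer: FAIL

Derivation:
step 1: unify Bool ~ (c -> List c)  [subst: {-} | 2 pending]
  clash: Bool vs (c -> List c)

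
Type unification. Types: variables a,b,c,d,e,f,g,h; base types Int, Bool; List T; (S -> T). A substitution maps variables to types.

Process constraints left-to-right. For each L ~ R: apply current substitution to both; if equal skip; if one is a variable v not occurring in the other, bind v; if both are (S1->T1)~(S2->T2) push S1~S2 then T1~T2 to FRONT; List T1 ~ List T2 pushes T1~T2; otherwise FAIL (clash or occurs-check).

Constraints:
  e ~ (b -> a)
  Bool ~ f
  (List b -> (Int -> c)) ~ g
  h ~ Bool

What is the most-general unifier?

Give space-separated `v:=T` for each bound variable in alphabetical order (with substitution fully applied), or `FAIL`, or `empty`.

Answer: e:=(b -> a) f:=Bool g:=(List b -> (Int -> c)) h:=Bool

Derivation:
step 1: unify e ~ (b -> a)  [subst: {-} | 3 pending]
  bind e := (b -> a)
step 2: unify Bool ~ f  [subst: {e:=(b -> a)} | 2 pending]
  bind f := Bool
step 3: unify (List b -> (Int -> c)) ~ g  [subst: {e:=(b -> a), f:=Bool} | 1 pending]
  bind g := (List b -> (Int -> c))
step 4: unify h ~ Bool  [subst: {e:=(b -> a), f:=Bool, g:=(List b -> (Int -> c))} | 0 pending]
  bind h := Bool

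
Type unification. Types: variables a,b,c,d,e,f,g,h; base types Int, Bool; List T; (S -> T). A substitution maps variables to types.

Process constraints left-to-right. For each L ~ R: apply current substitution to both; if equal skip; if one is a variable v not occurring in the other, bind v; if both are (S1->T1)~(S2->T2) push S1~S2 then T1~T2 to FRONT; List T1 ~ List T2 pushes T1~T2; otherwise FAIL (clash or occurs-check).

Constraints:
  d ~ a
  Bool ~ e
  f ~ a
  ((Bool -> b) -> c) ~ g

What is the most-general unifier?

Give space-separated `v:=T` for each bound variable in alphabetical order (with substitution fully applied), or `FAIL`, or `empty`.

step 1: unify d ~ a  [subst: {-} | 3 pending]
  bind d := a
step 2: unify Bool ~ e  [subst: {d:=a} | 2 pending]
  bind e := Bool
step 3: unify f ~ a  [subst: {d:=a, e:=Bool} | 1 pending]
  bind f := a
step 4: unify ((Bool -> b) -> c) ~ g  [subst: {d:=a, e:=Bool, f:=a} | 0 pending]
  bind g := ((Bool -> b) -> c)

Answer: d:=a e:=Bool f:=a g:=((Bool -> b) -> c)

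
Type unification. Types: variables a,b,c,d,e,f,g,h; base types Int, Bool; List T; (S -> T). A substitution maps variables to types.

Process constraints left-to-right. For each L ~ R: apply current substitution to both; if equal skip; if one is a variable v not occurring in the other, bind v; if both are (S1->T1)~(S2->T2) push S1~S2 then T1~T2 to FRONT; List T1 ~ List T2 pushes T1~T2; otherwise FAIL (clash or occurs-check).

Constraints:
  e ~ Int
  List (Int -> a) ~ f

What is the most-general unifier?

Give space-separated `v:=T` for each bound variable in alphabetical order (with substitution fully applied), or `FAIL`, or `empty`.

step 1: unify e ~ Int  [subst: {-} | 1 pending]
  bind e := Int
step 2: unify List (Int -> a) ~ f  [subst: {e:=Int} | 0 pending]
  bind f := List (Int -> a)

Answer: e:=Int f:=List (Int -> a)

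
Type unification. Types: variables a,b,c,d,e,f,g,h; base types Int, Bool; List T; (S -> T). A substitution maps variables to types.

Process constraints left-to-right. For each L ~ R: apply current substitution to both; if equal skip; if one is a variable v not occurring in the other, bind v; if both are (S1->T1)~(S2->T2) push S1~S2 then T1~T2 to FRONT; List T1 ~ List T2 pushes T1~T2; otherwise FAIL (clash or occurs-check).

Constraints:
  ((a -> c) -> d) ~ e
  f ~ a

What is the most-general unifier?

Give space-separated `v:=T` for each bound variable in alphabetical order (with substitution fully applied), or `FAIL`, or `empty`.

step 1: unify ((a -> c) -> d) ~ e  [subst: {-} | 1 pending]
  bind e := ((a -> c) -> d)
step 2: unify f ~ a  [subst: {e:=((a -> c) -> d)} | 0 pending]
  bind f := a

Answer: e:=((a -> c) -> d) f:=a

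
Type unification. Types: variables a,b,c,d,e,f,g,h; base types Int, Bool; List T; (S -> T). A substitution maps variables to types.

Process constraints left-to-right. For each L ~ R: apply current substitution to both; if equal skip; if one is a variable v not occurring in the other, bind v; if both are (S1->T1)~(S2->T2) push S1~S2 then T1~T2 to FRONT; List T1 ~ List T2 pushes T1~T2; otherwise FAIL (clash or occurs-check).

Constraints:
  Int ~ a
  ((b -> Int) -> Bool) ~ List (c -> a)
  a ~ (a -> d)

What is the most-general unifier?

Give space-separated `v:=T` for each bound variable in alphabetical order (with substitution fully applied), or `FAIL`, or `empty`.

step 1: unify Int ~ a  [subst: {-} | 2 pending]
  bind a := Int
step 2: unify ((b -> Int) -> Bool) ~ List (c -> Int)  [subst: {a:=Int} | 1 pending]
  clash: ((b -> Int) -> Bool) vs List (c -> Int)

Answer: FAIL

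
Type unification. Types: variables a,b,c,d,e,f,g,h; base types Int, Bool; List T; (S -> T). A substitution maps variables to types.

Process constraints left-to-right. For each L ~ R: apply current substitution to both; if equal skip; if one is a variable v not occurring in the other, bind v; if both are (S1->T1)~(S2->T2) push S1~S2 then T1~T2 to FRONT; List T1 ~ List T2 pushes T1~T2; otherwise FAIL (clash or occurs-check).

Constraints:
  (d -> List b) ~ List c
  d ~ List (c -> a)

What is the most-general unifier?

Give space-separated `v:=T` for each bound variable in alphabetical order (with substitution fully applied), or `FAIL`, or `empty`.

step 1: unify (d -> List b) ~ List c  [subst: {-} | 1 pending]
  clash: (d -> List b) vs List c

Answer: FAIL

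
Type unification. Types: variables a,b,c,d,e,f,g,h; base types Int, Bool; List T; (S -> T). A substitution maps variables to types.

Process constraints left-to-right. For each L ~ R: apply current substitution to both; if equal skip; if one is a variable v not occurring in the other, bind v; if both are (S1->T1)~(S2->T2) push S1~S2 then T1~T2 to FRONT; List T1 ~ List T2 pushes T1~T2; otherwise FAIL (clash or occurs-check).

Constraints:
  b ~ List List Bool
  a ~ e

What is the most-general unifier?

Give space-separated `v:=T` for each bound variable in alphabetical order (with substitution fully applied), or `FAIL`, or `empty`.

Answer: a:=e b:=List List Bool

Derivation:
step 1: unify b ~ List List Bool  [subst: {-} | 1 pending]
  bind b := List List Bool
step 2: unify a ~ e  [subst: {b:=List List Bool} | 0 pending]
  bind a := e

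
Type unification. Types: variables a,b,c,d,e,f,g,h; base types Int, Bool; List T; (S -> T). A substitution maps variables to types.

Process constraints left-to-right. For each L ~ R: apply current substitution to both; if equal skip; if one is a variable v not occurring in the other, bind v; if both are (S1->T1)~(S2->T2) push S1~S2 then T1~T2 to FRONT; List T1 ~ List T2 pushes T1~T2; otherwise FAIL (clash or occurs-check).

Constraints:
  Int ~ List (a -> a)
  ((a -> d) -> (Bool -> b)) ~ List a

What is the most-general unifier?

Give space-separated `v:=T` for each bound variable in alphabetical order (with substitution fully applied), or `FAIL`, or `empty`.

Answer: FAIL

Derivation:
step 1: unify Int ~ List (a -> a)  [subst: {-} | 1 pending]
  clash: Int vs List (a -> a)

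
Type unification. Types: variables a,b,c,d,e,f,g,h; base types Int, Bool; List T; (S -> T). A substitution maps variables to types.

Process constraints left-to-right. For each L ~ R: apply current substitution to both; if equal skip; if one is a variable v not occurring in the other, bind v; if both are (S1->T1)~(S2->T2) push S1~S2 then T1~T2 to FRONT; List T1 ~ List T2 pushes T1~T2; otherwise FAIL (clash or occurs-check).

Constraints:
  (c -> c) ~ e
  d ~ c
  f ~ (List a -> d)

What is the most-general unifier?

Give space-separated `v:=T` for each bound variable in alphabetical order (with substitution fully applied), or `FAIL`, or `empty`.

step 1: unify (c -> c) ~ e  [subst: {-} | 2 pending]
  bind e := (c -> c)
step 2: unify d ~ c  [subst: {e:=(c -> c)} | 1 pending]
  bind d := c
step 3: unify f ~ (List a -> c)  [subst: {e:=(c -> c), d:=c} | 0 pending]
  bind f := (List a -> c)

Answer: d:=c e:=(c -> c) f:=(List a -> c)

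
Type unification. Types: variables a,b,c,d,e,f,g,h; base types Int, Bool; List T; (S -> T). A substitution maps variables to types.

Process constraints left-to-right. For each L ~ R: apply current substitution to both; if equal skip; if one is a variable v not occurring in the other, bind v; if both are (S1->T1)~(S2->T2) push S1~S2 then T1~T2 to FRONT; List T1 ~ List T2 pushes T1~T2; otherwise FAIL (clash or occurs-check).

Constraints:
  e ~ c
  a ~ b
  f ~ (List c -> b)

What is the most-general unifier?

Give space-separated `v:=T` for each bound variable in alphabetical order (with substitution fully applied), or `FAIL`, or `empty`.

step 1: unify e ~ c  [subst: {-} | 2 pending]
  bind e := c
step 2: unify a ~ b  [subst: {e:=c} | 1 pending]
  bind a := b
step 3: unify f ~ (List c -> b)  [subst: {e:=c, a:=b} | 0 pending]
  bind f := (List c -> b)

Answer: a:=b e:=c f:=(List c -> b)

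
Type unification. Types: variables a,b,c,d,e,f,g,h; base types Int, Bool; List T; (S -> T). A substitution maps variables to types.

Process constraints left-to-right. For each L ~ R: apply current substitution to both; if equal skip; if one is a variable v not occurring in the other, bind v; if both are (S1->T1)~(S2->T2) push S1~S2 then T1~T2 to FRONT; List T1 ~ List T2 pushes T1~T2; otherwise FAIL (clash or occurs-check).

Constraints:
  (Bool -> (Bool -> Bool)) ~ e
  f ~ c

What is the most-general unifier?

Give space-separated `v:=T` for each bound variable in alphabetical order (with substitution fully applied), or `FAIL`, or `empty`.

step 1: unify (Bool -> (Bool -> Bool)) ~ e  [subst: {-} | 1 pending]
  bind e := (Bool -> (Bool -> Bool))
step 2: unify f ~ c  [subst: {e:=(Bool -> (Bool -> Bool))} | 0 pending]
  bind f := c

Answer: e:=(Bool -> (Bool -> Bool)) f:=c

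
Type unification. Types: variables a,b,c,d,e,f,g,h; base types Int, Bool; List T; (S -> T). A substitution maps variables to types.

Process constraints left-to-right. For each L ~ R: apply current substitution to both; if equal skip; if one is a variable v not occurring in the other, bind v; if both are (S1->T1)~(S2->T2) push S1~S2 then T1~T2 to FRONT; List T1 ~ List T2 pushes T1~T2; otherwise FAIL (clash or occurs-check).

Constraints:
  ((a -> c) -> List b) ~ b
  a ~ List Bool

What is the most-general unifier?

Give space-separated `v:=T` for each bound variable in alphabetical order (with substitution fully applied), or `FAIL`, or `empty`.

step 1: unify ((a -> c) -> List b) ~ b  [subst: {-} | 1 pending]
  occurs-check fail

Answer: FAIL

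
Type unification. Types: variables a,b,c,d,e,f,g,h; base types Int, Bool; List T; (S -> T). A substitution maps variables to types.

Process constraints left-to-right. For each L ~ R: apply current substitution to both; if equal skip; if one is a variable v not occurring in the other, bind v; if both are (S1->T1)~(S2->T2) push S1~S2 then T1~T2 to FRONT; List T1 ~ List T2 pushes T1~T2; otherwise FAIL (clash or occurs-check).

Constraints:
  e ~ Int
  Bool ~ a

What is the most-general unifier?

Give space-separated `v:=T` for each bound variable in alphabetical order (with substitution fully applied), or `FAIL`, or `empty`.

step 1: unify e ~ Int  [subst: {-} | 1 pending]
  bind e := Int
step 2: unify Bool ~ a  [subst: {e:=Int} | 0 pending]
  bind a := Bool

Answer: a:=Bool e:=Int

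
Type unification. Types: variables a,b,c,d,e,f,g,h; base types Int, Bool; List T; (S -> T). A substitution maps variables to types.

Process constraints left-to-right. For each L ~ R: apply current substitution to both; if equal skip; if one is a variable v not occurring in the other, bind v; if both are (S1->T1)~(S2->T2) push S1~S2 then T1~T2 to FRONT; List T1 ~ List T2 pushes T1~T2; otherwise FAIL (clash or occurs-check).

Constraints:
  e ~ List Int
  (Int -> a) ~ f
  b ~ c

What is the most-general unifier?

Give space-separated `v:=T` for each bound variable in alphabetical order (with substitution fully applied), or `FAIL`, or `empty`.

Answer: b:=c e:=List Int f:=(Int -> a)

Derivation:
step 1: unify e ~ List Int  [subst: {-} | 2 pending]
  bind e := List Int
step 2: unify (Int -> a) ~ f  [subst: {e:=List Int} | 1 pending]
  bind f := (Int -> a)
step 3: unify b ~ c  [subst: {e:=List Int, f:=(Int -> a)} | 0 pending]
  bind b := c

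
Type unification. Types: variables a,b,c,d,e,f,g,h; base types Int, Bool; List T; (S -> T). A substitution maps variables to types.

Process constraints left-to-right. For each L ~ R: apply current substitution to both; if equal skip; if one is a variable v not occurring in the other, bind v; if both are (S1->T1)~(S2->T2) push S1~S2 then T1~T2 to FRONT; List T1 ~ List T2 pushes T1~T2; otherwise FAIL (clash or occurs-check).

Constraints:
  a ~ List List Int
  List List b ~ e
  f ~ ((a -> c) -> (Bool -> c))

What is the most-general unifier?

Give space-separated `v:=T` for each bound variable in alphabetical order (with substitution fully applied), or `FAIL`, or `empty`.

Answer: a:=List List Int e:=List List b f:=((List List Int -> c) -> (Bool -> c))

Derivation:
step 1: unify a ~ List List Int  [subst: {-} | 2 pending]
  bind a := List List Int
step 2: unify List List b ~ e  [subst: {a:=List List Int} | 1 pending]
  bind e := List List b
step 3: unify f ~ ((List List Int -> c) -> (Bool -> c))  [subst: {a:=List List Int, e:=List List b} | 0 pending]
  bind f := ((List List Int -> c) -> (Bool -> c))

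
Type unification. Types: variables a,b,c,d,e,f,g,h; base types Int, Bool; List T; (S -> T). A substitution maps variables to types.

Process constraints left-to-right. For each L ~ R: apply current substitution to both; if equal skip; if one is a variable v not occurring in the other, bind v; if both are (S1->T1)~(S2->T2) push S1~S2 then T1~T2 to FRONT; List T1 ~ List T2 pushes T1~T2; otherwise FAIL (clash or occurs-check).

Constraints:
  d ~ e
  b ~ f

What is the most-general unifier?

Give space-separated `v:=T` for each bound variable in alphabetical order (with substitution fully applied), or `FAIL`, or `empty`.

Answer: b:=f d:=e

Derivation:
step 1: unify d ~ e  [subst: {-} | 1 pending]
  bind d := e
step 2: unify b ~ f  [subst: {d:=e} | 0 pending]
  bind b := f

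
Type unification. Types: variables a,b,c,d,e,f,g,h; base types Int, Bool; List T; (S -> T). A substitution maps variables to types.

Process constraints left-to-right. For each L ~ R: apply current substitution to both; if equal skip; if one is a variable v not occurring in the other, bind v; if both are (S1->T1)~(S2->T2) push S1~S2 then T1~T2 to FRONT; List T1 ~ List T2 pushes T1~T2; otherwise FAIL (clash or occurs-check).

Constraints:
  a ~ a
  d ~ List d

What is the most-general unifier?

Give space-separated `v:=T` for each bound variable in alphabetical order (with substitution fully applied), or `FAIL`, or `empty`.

step 1: unify a ~ a  [subst: {-} | 1 pending]
  -> identical, skip
step 2: unify d ~ List d  [subst: {-} | 0 pending]
  occurs-check fail: d in List d

Answer: FAIL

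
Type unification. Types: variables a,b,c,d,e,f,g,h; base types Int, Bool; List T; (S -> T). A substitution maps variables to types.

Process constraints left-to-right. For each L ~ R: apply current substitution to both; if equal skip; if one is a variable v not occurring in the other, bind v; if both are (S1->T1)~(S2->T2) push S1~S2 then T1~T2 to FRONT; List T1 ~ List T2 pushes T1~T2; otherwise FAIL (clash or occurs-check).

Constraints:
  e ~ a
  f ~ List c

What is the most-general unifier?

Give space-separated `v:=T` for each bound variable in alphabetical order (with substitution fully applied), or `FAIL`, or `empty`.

step 1: unify e ~ a  [subst: {-} | 1 pending]
  bind e := a
step 2: unify f ~ List c  [subst: {e:=a} | 0 pending]
  bind f := List c

Answer: e:=a f:=List c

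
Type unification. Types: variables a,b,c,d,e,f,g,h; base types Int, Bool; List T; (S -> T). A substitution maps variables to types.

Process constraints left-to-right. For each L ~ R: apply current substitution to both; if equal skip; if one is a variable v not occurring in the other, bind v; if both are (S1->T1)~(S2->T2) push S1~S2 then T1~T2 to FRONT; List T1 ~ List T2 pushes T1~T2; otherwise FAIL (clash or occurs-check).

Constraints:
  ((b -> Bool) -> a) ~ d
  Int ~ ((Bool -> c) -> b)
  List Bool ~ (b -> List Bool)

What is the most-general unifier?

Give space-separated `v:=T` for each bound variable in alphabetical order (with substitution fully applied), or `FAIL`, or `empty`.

Answer: FAIL

Derivation:
step 1: unify ((b -> Bool) -> a) ~ d  [subst: {-} | 2 pending]
  bind d := ((b -> Bool) -> a)
step 2: unify Int ~ ((Bool -> c) -> b)  [subst: {d:=((b -> Bool) -> a)} | 1 pending]
  clash: Int vs ((Bool -> c) -> b)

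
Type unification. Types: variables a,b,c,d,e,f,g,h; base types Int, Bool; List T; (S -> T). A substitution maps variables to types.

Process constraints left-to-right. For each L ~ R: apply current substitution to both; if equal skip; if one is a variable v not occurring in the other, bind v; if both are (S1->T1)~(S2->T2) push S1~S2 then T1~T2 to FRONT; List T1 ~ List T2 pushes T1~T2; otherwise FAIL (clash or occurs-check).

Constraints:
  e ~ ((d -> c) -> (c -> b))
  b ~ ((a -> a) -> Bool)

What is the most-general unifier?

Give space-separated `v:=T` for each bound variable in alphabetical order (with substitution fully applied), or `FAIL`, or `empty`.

Answer: b:=((a -> a) -> Bool) e:=((d -> c) -> (c -> ((a -> a) -> Bool)))

Derivation:
step 1: unify e ~ ((d -> c) -> (c -> b))  [subst: {-} | 1 pending]
  bind e := ((d -> c) -> (c -> b))
step 2: unify b ~ ((a -> a) -> Bool)  [subst: {e:=((d -> c) -> (c -> b))} | 0 pending]
  bind b := ((a -> a) -> Bool)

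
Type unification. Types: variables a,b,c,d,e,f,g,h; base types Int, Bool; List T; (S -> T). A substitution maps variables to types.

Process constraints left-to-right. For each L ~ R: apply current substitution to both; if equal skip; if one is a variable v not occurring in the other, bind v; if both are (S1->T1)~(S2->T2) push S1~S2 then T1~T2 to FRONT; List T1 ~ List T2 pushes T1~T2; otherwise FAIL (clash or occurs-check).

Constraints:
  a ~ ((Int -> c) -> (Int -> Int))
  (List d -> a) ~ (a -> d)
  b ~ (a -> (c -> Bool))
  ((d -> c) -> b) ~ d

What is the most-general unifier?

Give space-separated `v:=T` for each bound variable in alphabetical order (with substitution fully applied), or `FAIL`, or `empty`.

Answer: FAIL

Derivation:
step 1: unify a ~ ((Int -> c) -> (Int -> Int))  [subst: {-} | 3 pending]
  bind a := ((Int -> c) -> (Int -> Int))
step 2: unify (List d -> ((Int -> c) -> (Int -> Int))) ~ (((Int -> c) -> (Int -> Int)) -> d)  [subst: {a:=((Int -> c) -> (Int -> Int))} | 2 pending]
  -> decompose arrow: push List d~((Int -> c) -> (Int -> Int)), ((Int -> c) -> (Int -> Int))~d
step 3: unify List d ~ ((Int -> c) -> (Int -> Int))  [subst: {a:=((Int -> c) -> (Int -> Int))} | 3 pending]
  clash: List d vs ((Int -> c) -> (Int -> Int))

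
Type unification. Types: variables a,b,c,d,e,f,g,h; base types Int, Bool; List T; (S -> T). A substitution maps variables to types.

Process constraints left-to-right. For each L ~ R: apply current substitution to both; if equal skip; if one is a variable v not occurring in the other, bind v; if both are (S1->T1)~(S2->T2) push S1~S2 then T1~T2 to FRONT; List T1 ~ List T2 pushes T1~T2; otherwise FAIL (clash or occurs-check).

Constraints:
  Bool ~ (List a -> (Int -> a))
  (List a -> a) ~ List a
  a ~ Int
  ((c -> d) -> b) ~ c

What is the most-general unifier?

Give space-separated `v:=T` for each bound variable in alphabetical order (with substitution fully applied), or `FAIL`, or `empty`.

step 1: unify Bool ~ (List a -> (Int -> a))  [subst: {-} | 3 pending]
  clash: Bool vs (List a -> (Int -> a))

Answer: FAIL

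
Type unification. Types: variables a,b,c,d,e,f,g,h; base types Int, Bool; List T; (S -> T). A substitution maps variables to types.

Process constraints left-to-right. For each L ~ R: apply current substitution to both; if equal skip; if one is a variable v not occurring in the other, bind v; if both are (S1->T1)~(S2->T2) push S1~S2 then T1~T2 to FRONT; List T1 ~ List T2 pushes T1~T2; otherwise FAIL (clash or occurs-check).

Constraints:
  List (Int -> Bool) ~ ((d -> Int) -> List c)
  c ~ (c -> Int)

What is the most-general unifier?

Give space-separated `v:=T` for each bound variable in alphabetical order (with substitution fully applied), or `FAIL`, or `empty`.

Answer: FAIL

Derivation:
step 1: unify List (Int -> Bool) ~ ((d -> Int) -> List c)  [subst: {-} | 1 pending]
  clash: List (Int -> Bool) vs ((d -> Int) -> List c)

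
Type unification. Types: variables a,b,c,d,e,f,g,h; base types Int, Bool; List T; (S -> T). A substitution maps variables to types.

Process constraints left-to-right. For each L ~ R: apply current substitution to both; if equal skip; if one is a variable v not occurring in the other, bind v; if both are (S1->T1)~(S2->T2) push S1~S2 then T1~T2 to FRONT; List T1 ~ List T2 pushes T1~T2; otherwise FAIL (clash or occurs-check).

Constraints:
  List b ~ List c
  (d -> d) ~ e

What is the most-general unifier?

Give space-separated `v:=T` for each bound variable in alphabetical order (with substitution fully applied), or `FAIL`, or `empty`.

Answer: b:=c e:=(d -> d)

Derivation:
step 1: unify List b ~ List c  [subst: {-} | 1 pending]
  -> decompose List: push b~c
step 2: unify b ~ c  [subst: {-} | 1 pending]
  bind b := c
step 3: unify (d -> d) ~ e  [subst: {b:=c} | 0 pending]
  bind e := (d -> d)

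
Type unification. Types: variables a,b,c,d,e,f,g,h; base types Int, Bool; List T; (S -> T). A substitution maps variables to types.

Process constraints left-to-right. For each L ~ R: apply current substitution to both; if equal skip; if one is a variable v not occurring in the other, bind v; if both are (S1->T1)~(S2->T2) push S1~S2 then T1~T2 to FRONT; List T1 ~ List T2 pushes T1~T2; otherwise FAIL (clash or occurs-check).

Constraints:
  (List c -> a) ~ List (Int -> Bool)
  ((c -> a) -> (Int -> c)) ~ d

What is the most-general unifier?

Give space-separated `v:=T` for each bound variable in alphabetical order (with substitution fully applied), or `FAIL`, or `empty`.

Answer: FAIL

Derivation:
step 1: unify (List c -> a) ~ List (Int -> Bool)  [subst: {-} | 1 pending]
  clash: (List c -> a) vs List (Int -> Bool)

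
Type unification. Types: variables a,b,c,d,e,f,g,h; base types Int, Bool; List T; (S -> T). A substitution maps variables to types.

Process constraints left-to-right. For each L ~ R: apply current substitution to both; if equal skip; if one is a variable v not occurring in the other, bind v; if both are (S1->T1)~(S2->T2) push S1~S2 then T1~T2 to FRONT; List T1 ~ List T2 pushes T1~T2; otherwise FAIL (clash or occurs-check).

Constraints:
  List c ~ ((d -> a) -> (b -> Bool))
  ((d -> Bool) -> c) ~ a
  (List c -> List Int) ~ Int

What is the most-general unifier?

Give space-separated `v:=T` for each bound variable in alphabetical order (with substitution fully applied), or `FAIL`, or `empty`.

step 1: unify List c ~ ((d -> a) -> (b -> Bool))  [subst: {-} | 2 pending]
  clash: List c vs ((d -> a) -> (b -> Bool))

Answer: FAIL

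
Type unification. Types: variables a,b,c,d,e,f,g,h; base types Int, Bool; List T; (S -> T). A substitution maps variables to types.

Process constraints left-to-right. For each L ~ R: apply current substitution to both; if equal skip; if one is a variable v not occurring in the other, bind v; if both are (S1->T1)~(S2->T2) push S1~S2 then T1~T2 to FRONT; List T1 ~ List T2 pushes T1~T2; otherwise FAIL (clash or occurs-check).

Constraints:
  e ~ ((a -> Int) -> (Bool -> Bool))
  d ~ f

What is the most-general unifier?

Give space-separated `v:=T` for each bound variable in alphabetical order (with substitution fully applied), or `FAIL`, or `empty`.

Answer: d:=f e:=((a -> Int) -> (Bool -> Bool))

Derivation:
step 1: unify e ~ ((a -> Int) -> (Bool -> Bool))  [subst: {-} | 1 pending]
  bind e := ((a -> Int) -> (Bool -> Bool))
step 2: unify d ~ f  [subst: {e:=((a -> Int) -> (Bool -> Bool))} | 0 pending]
  bind d := f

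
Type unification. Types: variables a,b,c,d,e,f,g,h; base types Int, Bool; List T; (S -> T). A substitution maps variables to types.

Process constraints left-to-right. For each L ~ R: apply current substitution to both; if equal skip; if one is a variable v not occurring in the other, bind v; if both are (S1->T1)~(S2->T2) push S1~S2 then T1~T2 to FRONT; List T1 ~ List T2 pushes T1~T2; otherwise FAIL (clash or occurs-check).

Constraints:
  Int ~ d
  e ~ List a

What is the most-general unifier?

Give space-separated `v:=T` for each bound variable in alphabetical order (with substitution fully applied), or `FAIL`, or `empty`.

step 1: unify Int ~ d  [subst: {-} | 1 pending]
  bind d := Int
step 2: unify e ~ List a  [subst: {d:=Int} | 0 pending]
  bind e := List a

Answer: d:=Int e:=List a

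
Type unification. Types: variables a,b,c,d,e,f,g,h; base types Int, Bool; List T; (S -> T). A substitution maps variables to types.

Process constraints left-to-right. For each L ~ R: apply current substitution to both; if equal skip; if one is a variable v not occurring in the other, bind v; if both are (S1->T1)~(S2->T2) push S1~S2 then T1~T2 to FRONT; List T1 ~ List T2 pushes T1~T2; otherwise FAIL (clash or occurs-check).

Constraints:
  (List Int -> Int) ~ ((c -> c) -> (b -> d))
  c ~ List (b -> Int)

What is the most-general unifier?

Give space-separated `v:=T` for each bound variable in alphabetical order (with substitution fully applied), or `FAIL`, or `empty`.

step 1: unify (List Int -> Int) ~ ((c -> c) -> (b -> d))  [subst: {-} | 1 pending]
  -> decompose arrow: push List Int~(c -> c), Int~(b -> d)
step 2: unify List Int ~ (c -> c)  [subst: {-} | 2 pending]
  clash: List Int vs (c -> c)

Answer: FAIL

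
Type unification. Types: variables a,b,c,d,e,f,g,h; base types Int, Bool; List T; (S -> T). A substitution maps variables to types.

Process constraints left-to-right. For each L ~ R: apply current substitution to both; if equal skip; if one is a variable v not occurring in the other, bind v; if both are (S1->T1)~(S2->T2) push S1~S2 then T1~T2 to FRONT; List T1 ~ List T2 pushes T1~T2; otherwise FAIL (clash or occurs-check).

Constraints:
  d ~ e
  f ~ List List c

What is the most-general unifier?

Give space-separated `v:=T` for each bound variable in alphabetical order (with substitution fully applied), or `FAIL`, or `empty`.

step 1: unify d ~ e  [subst: {-} | 1 pending]
  bind d := e
step 2: unify f ~ List List c  [subst: {d:=e} | 0 pending]
  bind f := List List c

Answer: d:=e f:=List List c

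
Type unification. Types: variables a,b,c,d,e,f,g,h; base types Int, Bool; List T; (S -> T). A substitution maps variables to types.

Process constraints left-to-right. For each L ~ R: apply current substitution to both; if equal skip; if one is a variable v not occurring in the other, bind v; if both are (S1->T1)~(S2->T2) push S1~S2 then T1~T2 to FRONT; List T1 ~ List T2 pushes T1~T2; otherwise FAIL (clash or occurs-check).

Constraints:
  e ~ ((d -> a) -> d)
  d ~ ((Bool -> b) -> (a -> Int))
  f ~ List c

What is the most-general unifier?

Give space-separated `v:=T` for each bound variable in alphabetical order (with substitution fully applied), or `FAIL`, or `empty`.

Answer: d:=((Bool -> b) -> (a -> Int)) e:=((((Bool -> b) -> (a -> Int)) -> a) -> ((Bool -> b) -> (a -> Int))) f:=List c

Derivation:
step 1: unify e ~ ((d -> a) -> d)  [subst: {-} | 2 pending]
  bind e := ((d -> a) -> d)
step 2: unify d ~ ((Bool -> b) -> (a -> Int))  [subst: {e:=((d -> a) -> d)} | 1 pending]
  bind d := ((Bool -> b) -> (a -> Int))
step 3: unify f ~ List c  [subst: {e:=((d -> a) -> d), d:=((Bool -> b) -> (a -> Int))} | 0 pending]
  bind f := List c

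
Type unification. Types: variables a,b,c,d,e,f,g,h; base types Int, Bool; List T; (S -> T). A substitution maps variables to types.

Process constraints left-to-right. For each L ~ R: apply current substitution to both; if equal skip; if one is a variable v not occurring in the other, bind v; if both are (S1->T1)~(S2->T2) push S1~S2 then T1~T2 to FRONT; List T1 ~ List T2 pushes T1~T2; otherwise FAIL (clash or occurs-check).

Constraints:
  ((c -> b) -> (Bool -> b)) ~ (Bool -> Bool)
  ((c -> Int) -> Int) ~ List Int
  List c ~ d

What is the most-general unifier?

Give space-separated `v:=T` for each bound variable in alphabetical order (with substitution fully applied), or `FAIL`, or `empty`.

step 1: unify ((c -> b) -> (Bool -> b)) ~ (Bool -> Bool)  [subst: {-} | 2 pending]
  -> decompose arrow: push (c -> b)~Bool, (Bool -> b)~Bool
step 2: unify (c -> b) ~ Bool  [subst: {-} | 3 pending]
  clash: (c -> b) vs Bool

Answer: FAIL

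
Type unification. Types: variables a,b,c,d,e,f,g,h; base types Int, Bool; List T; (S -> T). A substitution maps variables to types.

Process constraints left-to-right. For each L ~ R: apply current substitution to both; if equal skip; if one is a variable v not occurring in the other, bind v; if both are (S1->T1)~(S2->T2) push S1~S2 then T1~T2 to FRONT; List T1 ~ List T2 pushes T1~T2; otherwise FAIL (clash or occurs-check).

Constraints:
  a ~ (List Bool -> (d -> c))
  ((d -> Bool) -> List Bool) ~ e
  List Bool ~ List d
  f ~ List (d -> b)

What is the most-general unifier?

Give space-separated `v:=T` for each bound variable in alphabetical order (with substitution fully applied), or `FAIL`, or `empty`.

step 1: unify a ~ (List Bool -> (d -> c))  [subst: {-} | 3 pending]
  bind a := (List Bool -> (d -> c))
step 2: unify ((d -> Bool) -> List Bool) ~ e  [subst: {a:=(List Bool -> (d -> c))} | 2 pending]
  bind e := ((d -> Bool) -> List Bool)
step 3: unify List Bool ~ List d  [subst: {a:=(List Bool -> (d -> c)), e:=((d -> Bool) -> List Bool)} | 1 pending]
  -> decompose List: push Bool~d
step 4: unify Bool ~ d  [subst: {a:=(List Bool -> (d -> c)), e:=((d -> Bool) -> List Bool)} | 1 pending]
  bind d := Bool
step 5: unify f ~ List (Bool -> b)  [subst: {a:=(List Bool -> (d -> c)), e:=((d -> Bool) -> List Bool), d:=Bool} | 0 pending]
  bind f := List (Bool -> b)

Answer: a:=(List Bool -> (Bool -> c)) d:=Bool e:=((Bool -> Bool) -> List Bool) f:=List (Bool -> b)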